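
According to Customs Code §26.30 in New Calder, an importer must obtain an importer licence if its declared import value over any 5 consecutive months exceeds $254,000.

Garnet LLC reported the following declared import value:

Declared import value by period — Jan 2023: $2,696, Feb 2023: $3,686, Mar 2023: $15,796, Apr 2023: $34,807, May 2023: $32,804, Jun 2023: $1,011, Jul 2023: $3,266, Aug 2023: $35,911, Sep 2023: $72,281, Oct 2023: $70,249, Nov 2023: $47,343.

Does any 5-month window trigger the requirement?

Jan 2023–May 2023: $2,696 + $3,686 + $15,796 + $34,807 + $32,804 = $89,789 (under)
Feb 2023–Jun 2023: $3,686 + $15,796 + $34,807 + $32,804 + $1,011 = $88,104 (under)
Mar 2023–Jul 2023: $15,796 + $34,807 + $32,804 + $1,011 + $3,266 = $87,684 (under)
Apr 2023–Aug 2023: $34,807 + $32,804 + $1,011 + $3,266 + $35,911 = $107,799 (under)
May 2023–Sep 2023: $32,804 + $1,011 + $3,266 + $35,911 + $72,281 = $145,273 (under)
Jun 2023–Oct 2023: $1,011 + $3,266 + $35,911 + $72,281 + $70,249 = $182,718 (under)
Jul 2023–Nov 2023: $3,266 + $35,911 + $72,281 + $70,249 + $47,343 = $229,050 (under)
No window exceeds $254,000.

No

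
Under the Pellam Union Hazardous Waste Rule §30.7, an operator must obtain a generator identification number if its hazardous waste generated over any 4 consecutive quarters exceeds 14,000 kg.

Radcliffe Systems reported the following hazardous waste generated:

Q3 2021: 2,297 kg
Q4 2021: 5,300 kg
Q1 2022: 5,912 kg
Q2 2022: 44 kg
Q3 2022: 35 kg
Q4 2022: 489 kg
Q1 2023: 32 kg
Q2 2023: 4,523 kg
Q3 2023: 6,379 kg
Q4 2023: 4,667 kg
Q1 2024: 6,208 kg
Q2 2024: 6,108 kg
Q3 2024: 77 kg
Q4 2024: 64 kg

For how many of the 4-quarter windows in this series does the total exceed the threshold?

Q3 2021–Q2 2022: 2,297 kg + 5,300 kg + 5,912 kg + 44 kg = 13,553 kg (under)
Q4 2021–Q3 2022: 5,300 kg + 5,912 kg + 44 kg + 35 kg = 11,291 kg (under)
Q1 2022–Q4 2022: 5,912 kg + 44 kg + 35 kg + 489 kg = 6,480 kg (under)
Q2 2022–Q1 2023: 44 kg + 35 kg + 489 kg + 32 kg = 600 kg (under)
Q3 2022–Q2 2023: 35 kg + 489 kg + 32 kg + 4,523 kg = 5,079 kg (under)
Q4 2022–Q3 2023: 489 kg + 32 kg + 4,523 kg + 6,379 kg = 11,423 kg (under)
Q1 2023–Q4 2023: 32 kg + 4,523 kg + 6,379 kg + 4,667 kg = 15,601 kg (over)
Q2 2023–Q1 2024: 4,523 kg + 6,379 kg + 4,667 kg + 6,208 kg = 21,777 kg (over)
Q3 2023–Q2 2024: 6,379 kg + 4,667 kg + 6,208 kg + 6,108 kg = 23,362 kg (over)
Q4 2023–Q3 2024: 4,667 kg + 6,208 kg + 6,108 kg + 77 kg = 17,060 kg (over)
Q1 2024–Q4 2024: 6,208 kg + 6,108 kg + 77 kg + 64 kg = 12,457 kg (under)
4 windows exceed the threshold.

4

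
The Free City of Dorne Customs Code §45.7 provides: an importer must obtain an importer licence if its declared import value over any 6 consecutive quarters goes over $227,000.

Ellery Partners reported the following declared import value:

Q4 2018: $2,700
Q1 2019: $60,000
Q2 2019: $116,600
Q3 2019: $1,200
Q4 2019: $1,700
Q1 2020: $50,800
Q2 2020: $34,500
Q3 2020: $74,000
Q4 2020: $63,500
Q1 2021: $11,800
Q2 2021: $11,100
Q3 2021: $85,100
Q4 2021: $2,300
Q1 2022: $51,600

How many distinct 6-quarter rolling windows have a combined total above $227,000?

Q4 2018–Q1 2020: $2,700 + $60,000 + $116,600 + $1,200 + $1,700 + $50,800 = $233,000 (over)
Q1 2019–Q2 2020: $60,000 + $116,600 + $1,200 + $1,700 + $50,800 + $34,500 = $264,800 (over)
Q2 2019–Q3 2020: $116,600 + $1,200 + $1,700 + $50,800 + $34,500 + $74,000 = $278,800 (over)
Q3 2019–Q4 2020: $1,200 + $1,700 + $50,800 + $34,500 + $74,000 + $63,500 = $225,700 (under)
Q4 2019–Q1 2021: $1,700 + $50,800 + $34,500 + $74,000 + $63,500 + $11,800 = $236,300 (over)
Q1 2020–Q2 2021: $50,800 + $34,500 + $74,000 + $63,500 + $11,800 + $11,100 = $245,700 (over)
Q2 2020–Q3 2021: $34,500 + $74,000 + $63,500 + $11,800 + $11,100 + $85,100 = $280,000 (over)
Q3 2020–Q4 2021: $74,000 + $63,500 + $11,800 + $11,100 + $85,100 + $2,300 = $247,800 (over)
Q4 2020–Q1 2022: $63,500 + $11,800 + $11,100 + $85,100 + $2,300 + $51,600 = $225,400 (under)
7 windows exceed the threshold.

7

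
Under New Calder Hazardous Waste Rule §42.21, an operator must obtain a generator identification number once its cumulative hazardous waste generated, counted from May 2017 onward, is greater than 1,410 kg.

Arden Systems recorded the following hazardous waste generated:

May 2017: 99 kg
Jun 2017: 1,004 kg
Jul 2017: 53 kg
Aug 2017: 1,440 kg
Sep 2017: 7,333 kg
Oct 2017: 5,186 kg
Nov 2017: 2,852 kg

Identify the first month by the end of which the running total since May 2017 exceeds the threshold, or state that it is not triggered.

Aug 2017

Through May 2017: 99 kg
Through Jun 2017: 1,103 kg
Through Jul 2017: 1,156 kg
Through Aug 2017: 2,596 kg ← exceeds threshold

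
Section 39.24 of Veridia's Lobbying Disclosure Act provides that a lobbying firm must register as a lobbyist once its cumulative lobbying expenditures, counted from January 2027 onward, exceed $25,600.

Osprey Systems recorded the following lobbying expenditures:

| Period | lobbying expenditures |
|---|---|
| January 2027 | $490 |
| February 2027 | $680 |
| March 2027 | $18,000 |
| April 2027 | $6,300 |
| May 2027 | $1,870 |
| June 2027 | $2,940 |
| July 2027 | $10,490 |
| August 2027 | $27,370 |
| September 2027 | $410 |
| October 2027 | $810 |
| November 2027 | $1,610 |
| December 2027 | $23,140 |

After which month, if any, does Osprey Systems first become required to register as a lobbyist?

May 2027

Through January 2027: $490
Through February 2027: $1,170
Through March 2027: $19,170
Through April 2027: $25,470
Through May 2027: $27,340 ← exceeds threshold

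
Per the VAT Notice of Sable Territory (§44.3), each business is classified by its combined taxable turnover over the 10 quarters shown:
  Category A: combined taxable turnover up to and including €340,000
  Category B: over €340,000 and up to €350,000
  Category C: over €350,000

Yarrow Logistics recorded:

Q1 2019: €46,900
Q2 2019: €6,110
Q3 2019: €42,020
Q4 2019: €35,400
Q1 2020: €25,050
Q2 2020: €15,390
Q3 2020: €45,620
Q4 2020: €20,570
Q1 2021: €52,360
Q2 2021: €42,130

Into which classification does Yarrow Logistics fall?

Combined taxable turnover: €46,900 + €6,110 + €42,020 + €35,400 + €25,050 + €15,390 + €45,620 + €20,570 + €52,360 + €42,130 = €331,550.
€331,550 ≤ €340,000, so Category A applies.

Category A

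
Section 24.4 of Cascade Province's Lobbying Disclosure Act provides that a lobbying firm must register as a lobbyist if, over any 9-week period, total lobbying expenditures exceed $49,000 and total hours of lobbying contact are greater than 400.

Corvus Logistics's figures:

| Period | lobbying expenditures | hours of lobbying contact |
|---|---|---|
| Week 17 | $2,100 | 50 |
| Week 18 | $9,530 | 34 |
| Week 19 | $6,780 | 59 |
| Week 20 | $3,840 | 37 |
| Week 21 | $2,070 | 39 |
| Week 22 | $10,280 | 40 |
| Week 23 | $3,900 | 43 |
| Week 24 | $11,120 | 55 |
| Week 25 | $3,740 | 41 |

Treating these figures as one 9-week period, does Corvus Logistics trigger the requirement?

No

Total lobbying expenditures: $2,100 + $9,530 + $6,780 + $3,840 + $2,070 + $10,280 + $3,900 + $11,120 + $3,740 = $53,360 (> $49,000).
Total hours of lobbying contact: 50 + 34 + 59 + 37 + 39 + 40 + 43 + 55 + 41 = 398 (≤ 400).
The test is 'and': the rule requires both, and at least one is not exceeded.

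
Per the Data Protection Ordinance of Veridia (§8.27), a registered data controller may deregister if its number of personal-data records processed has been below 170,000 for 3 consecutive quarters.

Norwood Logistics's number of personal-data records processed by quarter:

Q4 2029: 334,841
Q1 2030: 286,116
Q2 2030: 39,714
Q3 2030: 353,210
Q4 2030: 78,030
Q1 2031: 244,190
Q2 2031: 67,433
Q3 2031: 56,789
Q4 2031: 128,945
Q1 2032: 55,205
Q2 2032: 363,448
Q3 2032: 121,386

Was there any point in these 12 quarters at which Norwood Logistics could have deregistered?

Quarters below 170,000: Q2 2030, Q4 2030, Q2 2031, Q3 2031, Q4 2031, Q1 2032, Q3 2032.
Longest run of consecutive quarters below the threshold: 4.
4 ≥ 3, so Norwood Logistics became eligible.

Yes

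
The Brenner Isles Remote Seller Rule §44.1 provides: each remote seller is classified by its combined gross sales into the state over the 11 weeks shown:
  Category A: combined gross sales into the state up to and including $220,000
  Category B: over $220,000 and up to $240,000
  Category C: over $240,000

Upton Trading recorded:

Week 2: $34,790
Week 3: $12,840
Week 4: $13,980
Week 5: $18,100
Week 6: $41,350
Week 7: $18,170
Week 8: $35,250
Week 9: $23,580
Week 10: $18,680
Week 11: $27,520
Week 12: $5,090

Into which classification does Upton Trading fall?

Combined gross sales into the state: $34,790 + $12,840 + $13,980 + $18,100 + $41,350 + $18,170 + $35,250 + $23,580 + $18,680 + $27,520 + $5,090 = $249,350.
$249,350 > $240,000, so Category C applies.

Category C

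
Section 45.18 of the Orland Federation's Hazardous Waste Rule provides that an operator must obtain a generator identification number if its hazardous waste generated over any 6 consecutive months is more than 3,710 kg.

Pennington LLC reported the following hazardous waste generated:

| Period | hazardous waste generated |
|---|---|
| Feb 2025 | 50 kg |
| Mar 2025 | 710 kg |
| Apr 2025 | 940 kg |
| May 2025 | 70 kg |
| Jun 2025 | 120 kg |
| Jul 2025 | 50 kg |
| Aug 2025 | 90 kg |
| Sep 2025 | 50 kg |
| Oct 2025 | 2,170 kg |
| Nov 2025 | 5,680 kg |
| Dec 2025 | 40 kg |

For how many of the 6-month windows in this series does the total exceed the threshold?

2

Feb 2025–Jul 2025: 50 kg + 710 kg + 940 kg + 70 kg + 120 kg + 50 kg = 1,940 kg (under)
Mar 2025–Aug 2025: 710 kg + 940 kg + 70 kg + 120 kg + 50 kg + 90 kg = 1,980 kg (under)
Apr 2025–Sep 2025: 940 kg + 70 kg + 120 kg + 50 kg + 90 kg + 50 kg = 1,320 kg (under)
May 2025–Oct 2025: 70 kg + 120 kg + 50 kg + 90 kg + 50 kg + 2,170 kg = 2,550 kg (under)
Jun 2025–Nov 2025: 120 kg + 50 kg + 90 kg + 50 kg + 2,170 kg + 5,680 kg = 8,160 kg (over)
Jul 2025–Dec 2025: 50 kg + 90 kg + 50 kg + 2,170 kg + 5,680 kg + 40 kg = 8,080 kg (over)
2 windows exceed the threshold.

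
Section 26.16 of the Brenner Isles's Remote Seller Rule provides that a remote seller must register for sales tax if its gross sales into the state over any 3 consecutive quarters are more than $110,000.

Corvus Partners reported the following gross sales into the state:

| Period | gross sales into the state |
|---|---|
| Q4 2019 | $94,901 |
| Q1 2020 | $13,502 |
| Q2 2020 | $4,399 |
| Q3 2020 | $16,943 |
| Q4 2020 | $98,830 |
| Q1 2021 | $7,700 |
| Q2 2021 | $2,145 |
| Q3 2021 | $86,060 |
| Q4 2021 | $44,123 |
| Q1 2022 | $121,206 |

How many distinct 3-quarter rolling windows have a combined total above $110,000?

Q4 2019–Q2 2020: $94,901 + $13,502 + $4,399 = $112,802 (over)
Q1 2020–Q3 2020: $13,502 + $4,399 + $16,943 = $34,844 (under)
Q2 2020–Q4 2020: $4,399 + $16,943 + $98,830 = $120,172 (over)
Q3 2020–Q1 2021: $16,943 + $98,830 + $7,700 = $123,473 (over)
Q4 2020–Q2 2021: $98,830 + $7,700 + $2,145 = $108,675 (under)
Q1 2021–Q3 2021: $7,700 + $2,145 + $86,060 = $95,905 (under)
Q2 2021–Q4 2021: $2,145 + $86,060 + $44,123 = $132,328 (over)
Q3 2021–Q1 2022: $86,060 + $44,123 + $121,206 = $251,389 (over)
5 windows exceed the threshold.

5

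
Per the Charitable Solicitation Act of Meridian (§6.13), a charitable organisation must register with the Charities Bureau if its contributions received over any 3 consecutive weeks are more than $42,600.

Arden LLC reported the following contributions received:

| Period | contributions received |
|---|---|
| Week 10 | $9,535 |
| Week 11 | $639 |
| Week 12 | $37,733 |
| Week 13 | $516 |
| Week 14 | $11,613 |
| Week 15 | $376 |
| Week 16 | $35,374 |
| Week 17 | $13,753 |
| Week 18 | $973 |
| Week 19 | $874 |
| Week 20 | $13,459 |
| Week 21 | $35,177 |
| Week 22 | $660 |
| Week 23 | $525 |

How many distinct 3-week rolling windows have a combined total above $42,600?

7

Week 10–Week 12: $9,535 + $639 + $37,733 = $47,907 (over)
Week 11–Week 13: $639 + $37,733 + $516 = $38,888 (under)
Week 12–Week 14: $37,733 + $516 + $11,613 = $49,862 (over)
Week 13–Week 15: $516 + $11,613 + $376 = $12,505 (under)
Week 14–Week 16: $11,613 + $376 + $35,374 = $47,363 (over)
Week 15–Week 17: $376 + $35,374 + $13,753 = $49,503 (over)
Week 16–Week 18: $35,374 + $13,753 + $973 = $50,100 (over)
Week 17–Week 19: $13,753 + $973 + $874 = $15,600 (under)
Week 18–Week 20: $973 + $874 + $13,459 = $15,306 (under)
Week 19–Week 21: $874 + $13,459 + $35,177 = $49,510 (over)
Week 20–Week 22: $13,459 + $35,177 + $660 = $49,296 (over)
Week 21–Week 23: $35,177 + $660 + $525 = $36,362 (under)
7 windows exceed the threshold.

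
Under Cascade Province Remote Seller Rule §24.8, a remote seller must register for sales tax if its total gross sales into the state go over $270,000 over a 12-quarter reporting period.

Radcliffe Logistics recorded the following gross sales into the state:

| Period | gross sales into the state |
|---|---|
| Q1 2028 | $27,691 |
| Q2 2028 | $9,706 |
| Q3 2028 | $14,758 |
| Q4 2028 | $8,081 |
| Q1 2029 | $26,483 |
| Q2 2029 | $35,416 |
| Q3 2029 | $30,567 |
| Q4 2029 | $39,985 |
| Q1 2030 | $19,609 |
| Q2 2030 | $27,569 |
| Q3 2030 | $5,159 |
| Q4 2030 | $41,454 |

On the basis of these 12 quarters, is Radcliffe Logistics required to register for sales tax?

Total gross sales into the state: $27,691 + $9,706 + $14,758 + $8,081 + $26,483 + $35,416 + $30,567 + $39,985 + $19,609 + $27,569 + $5,159 + $41,454 = $286,478.
$286,478 > $270,000, so the threshold is exceeded.

Yes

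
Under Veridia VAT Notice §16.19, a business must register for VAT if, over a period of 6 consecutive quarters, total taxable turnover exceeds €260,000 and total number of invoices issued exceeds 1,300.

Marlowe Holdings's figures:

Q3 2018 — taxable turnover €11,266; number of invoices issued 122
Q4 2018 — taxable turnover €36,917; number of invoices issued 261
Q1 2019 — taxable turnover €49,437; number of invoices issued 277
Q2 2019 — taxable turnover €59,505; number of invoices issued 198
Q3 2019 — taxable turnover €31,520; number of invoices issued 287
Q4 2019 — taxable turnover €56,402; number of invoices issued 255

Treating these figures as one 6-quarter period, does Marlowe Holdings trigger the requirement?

No

Total taxable turnover: €11,266 + €36,917 + €49,437 + €59,505 + €31,520 + €56,402 = €245,047 (≤ €260,000).
Total number of invoices issued: 122 + 261 + 277 + 198 + 287 + 255 = 1,400 (> 1,300).
The test is 'and': the rule requires both, and at least one is not exceeded.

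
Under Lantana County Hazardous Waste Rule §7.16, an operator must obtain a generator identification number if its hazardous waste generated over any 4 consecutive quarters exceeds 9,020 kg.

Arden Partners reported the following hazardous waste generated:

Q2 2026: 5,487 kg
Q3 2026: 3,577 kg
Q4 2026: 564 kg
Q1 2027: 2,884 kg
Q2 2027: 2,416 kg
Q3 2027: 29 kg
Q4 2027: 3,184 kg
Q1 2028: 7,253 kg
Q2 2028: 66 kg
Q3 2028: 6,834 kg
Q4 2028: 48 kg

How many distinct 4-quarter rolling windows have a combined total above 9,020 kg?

6

Q2 2026–Q1 2027: 5,487 kg + 3,577 kg + 564 kg + 2,884 kg = 12,512 kg (over)
Q3 2026–Q2 2027: 3,577 kg + 564 kg + 2,884 kg + 2,416 kg = 9,441 kg (over)
Q4 2026–Q3 2027: 564 kg + 2,884 kg + 2,416 kg + 29 kg = 5,893 kg (under)
Q1 2027–Q4 2027: 2,884 kg + 2,416 kg + 29 kg + 3,184 kg = 8,513 kg (under)
Q2 2027–Q1 2028: 2,416 kg + 29 kg + 3,184 kg + 7,253 kg = 12,882 kg (over)
Q3 2027–Q2 2028: 29 kg + 3,184 kg + 7,253 kg + 66 kg = 10,532 kg (over)
Q4 2027–Q3 2028: 3,184 kg + 7,253 kg + 66 kg + 6,834 kg = 17,337 kg (over)
Q1 2028–Q4 2028: 7,253 kg + 66 kg + 6,834 kg + 48 kg = 14,201 kg (over)
6 windows exceed the threshold.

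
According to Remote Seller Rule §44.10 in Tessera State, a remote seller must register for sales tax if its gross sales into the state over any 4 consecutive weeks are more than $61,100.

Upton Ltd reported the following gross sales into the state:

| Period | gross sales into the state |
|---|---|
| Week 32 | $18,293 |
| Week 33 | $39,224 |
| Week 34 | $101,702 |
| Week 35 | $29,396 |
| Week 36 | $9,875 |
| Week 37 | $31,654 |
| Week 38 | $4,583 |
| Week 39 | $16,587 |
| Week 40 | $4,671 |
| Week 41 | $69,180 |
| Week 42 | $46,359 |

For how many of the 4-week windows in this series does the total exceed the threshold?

Week 32–Week 35: $18,293 + $39,224 + $101,702 + $29,396 = $188,615 (over)
Week 33–Week 36: $39,224 + $101,702 + $29,396 + $9,875 = $180,197 (over)
Week 34–Week 37: $101,702 + $29,396 + $9,875 + $31,654 = $172,627 (over)
Week 35–Week 38: $29,396 + $9,875 + $31,654 + $4,583 = $75,508 (over)
Week 36–Week 39: $9,875 + $31,654 + $4,583 + $16,587 = $62,699 (over)
Week 37–Week 40: $31,654 + $4,583 + $16,587 + $4,671 = $57,495 (under)
Week 38–Week 41: $4,583 + $16,587 + $4,671 + $69,180 = $95,021 (over)
Week 39–Week 42: $16,587 + $4,671 + $69,180 + $46,359 = $136,797 (over)
7 windows exceed the threshold.

7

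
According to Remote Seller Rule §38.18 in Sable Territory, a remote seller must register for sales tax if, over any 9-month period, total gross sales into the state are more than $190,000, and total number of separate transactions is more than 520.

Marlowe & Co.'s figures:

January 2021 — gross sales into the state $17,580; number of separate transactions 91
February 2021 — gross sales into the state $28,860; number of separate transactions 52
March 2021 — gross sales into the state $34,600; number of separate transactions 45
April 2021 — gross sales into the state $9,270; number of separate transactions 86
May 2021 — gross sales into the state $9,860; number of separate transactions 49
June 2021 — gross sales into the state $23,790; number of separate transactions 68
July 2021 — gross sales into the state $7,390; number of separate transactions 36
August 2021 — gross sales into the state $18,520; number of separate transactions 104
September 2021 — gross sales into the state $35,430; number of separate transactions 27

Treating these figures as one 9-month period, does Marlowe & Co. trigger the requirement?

No

Total gross sales into the state: $17,580 + $28,860 + $34,600 + $9,270 + $9,860 + $23,790 + $7,390 + $18,520 + $35,430 = $185,300 (≤ $190,000).
Total number of separate transactions: 91 + 52 + 45 + 86 + 49 + 68 + 36 + 104 + 27 = 558 (> 520).
The test is 'and': the rule requires both, and at least one is not exceeded.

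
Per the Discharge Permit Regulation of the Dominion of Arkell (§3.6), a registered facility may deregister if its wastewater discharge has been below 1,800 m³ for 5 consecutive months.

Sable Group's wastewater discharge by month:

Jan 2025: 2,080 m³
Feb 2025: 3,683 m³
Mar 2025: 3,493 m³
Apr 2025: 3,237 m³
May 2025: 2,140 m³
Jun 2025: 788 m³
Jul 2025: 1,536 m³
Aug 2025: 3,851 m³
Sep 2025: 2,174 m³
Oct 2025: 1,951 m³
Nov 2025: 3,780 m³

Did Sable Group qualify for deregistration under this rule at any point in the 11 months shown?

Months below 1,800 m³: Jun 2025, Jul 2025.
Longest run of consecutive months below the threshold: 2.
2 < 5, so Sable Group never became eligible.

No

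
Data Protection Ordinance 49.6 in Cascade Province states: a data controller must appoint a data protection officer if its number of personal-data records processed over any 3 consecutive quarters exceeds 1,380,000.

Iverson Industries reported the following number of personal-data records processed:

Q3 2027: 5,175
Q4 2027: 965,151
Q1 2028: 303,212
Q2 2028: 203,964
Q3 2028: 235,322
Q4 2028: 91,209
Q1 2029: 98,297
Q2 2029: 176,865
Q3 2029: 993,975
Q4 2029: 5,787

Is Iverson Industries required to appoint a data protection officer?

Yes

Q3 2027–Q1 2028: 5,175 + 965,151 + 303,212 = 1,273,538 (under)
Q4 2027–Q2 2028: 965,151 + 303,212 + 203,964 = 1,472,327 (over)
Q1 2028–Q3 2028: 303,212 + 203,964 + 235,322 = 742,498 (under)
Q2 2028–Q4 2028: 203,964 + 235,322 + 91,209 = 530,495 (under)
Q3 2028–Q1 2029: 235,322 + 91,209 + 98,297 = 424,828 (under)
Q4 2028–Q2 2029: 91,209 + 98,297 + 176,865 = 366,371 (under)
Q1 2029–Q3 2029: 98,297 + 176,865 + 993,975 = 1,269,137 (under)
Q2 2029–Q4 2029: 176,865 + 993,975 + 5,787 = 1,176,627 (under)
At least one window exceeds 1,380,000.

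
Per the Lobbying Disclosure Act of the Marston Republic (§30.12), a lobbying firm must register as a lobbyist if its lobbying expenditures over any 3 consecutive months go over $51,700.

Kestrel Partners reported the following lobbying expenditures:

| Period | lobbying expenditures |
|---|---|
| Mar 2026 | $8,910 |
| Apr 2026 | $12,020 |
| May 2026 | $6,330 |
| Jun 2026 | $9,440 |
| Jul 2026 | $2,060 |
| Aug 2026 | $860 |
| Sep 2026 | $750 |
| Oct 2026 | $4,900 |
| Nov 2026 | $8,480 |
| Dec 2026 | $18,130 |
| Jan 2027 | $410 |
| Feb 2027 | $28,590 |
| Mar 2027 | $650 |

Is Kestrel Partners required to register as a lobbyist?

No

Mar 2026–May 2026: $8,910 + $12,020 + $6,330 = $27,260 (under)
Apr 2026–Jun 2026: $12,020 + $6,330 + $9,440 = $27,790 (under)
May 2026–Jul 2026: $6,330 + $9,440 + $2,060 = $17,830 (under)
Jun 2026–Aug 2026: $9,440 + $2,060 + $860 = $12,360 (under)
Jul 2026–Sep 2026: $2,060 + $860 + $750 = $3,670 (under)
Aug 2026–Oct 2026: $860 + $750 + $4,900 = $6,510 (under)
Sep 2026–Nov 2026: $750 + $4,900 + $8,480 = $14,130 (under)
Oct 2026–Dec 2026: $4,900 + $8,480 + $18,130 = $31,510 (under)
Nov 2026–Jan 2027: $8,480 + $18,130 + $410 = $27,020 (under)
Dec 2026–Feb 2027: $18,130 + $410 + $28,590 = $47,130 (under)
Jan 2027–Mar 2027: $410 + $28,590 + $650 = $29,650 (under)
No window exceeds $51,700.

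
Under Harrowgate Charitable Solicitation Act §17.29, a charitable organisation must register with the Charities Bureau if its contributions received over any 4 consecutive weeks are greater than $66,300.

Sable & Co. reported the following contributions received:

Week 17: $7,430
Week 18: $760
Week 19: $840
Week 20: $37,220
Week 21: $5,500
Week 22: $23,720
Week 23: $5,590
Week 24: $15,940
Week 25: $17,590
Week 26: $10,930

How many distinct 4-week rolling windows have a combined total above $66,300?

Week 17–Week 20: $7,430 + $760 + $840 + $37,220 = $46,250 (under)
Week 18–Week 21: $760 + $840 + $37,220 + $5,500 = $44,320 (under)
Week 19–Week 22: $840 + $37,220 + $5,500 + $23,720 = $67,280 (over)
Week 20–Week 23: $37,220 + $5,500 + $23,720 + $5,590 = $72,030 (over)
Week 21–Week 24: $5,500 + $23,720 + $5,590 + $15,940 = $50,750 (under)
Week 22–Week 25: $23,720 + $5,590 + $15,940 + $17,590 = $62,840 (under)
Week 23–Week 26: $5,590 + $15,940 + $17,590 + $10,930 = $50,050 (under)
2 windows exceed the threshold.

2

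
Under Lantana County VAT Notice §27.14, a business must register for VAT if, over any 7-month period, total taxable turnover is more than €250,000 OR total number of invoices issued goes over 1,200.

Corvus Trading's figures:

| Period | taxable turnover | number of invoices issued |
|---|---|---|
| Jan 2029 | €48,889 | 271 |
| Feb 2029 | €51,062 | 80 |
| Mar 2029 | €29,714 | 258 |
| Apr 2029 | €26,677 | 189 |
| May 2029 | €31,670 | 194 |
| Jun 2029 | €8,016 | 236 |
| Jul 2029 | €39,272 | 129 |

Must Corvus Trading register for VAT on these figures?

Yes

Total taxable turnover: €48,889 + €51,062 + €29,714 + €26,677 + €31,670 + €8,016 + €39,272 = €235,300 (≤ €250,000).
Total number of invoices issued: 271 + 80 + 258 + 189 + 194 + 236 + 129 = 1,357 (> 1,200).
The test is 'or': at least one threshold is exceeded.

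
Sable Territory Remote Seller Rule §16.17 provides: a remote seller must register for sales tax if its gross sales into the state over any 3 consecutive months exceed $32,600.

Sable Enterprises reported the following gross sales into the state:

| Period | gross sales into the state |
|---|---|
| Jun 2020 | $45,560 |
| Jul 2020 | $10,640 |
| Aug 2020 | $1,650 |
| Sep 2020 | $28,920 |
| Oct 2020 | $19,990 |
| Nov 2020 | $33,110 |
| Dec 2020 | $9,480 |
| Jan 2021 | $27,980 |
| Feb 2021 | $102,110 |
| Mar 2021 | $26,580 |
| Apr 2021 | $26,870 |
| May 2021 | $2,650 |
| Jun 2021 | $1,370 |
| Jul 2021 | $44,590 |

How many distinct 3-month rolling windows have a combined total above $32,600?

11

Jun 2020–Aug 2020: $45,560 + $10,640 + $1,650 = $57,850 (over)
Jul 2020–Sep 2020: $10,640 + $1,650 + $28,920 = $41,210 (over)
Aug 2020–Oct 2020: $1,650 + $28,920 + $19,990 = $50,560 (over)
Sep 2020–Nov 2020: $28,920 + $19,990 + $33,110 = $82,020 (over)
Oct 2020–Dec 2020: $19,990 + $33,110 + $9,480 = $62,580 (over)
Nov 2020–Jan 2021: $33,110 + $9,480 + $27,980 = $70,570 (over)
Dec 2020–Feb 2021: $9,480 + $27,980 + $102,110 = $139,570 (over)
Jan 2021–Mar 2021: $27,980 + $102,110 + $26,580 = $156,670 (over)
Feb 2021–Apr 2021: $102,110 + $26,580 + $26,870 = $155,560 (over)
Mar 2021–May 2021: $26,580 + $26,870 + $2,650 = $56,100 (over)
Apr 2021–Jun 2021: $26,870 + $2,650 + $1,370 = $30,890 (under)
May 2021–Jul 2021: $2,650 + $1,370 + $44,590 = $48,610 (over)
11 windows exceed the threshold.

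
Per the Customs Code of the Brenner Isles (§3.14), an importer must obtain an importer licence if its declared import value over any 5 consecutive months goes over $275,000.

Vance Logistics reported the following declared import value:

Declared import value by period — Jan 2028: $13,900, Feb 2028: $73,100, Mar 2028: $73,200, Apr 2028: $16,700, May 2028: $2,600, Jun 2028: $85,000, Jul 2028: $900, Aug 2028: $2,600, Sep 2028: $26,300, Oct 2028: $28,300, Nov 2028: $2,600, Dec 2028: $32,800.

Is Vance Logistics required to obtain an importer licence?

Jan 2028–May 2028: $13,900 + $73,100 + $73,200 + $16,700 + $2,600 = $179,500 (under)
Feb 2028–Jun 2028: $73,100 + $73,200 + $16,700 + $2,600 + $85,000 = $250,600 (under)
Mar 2028–Jul 2028: $73,200 + $16,700 + $2,600 + $85,000 + $900 = $178,400 (under)
Apr 2028–Aug 2028: $16,700 + $2,600 + $85,000 + $900 + $2,600 = $107,800 (under)
May 2028–Sep 2028: $2,600 + $85,000 + $900 + $2,600 + $26,300 = $117,400 (under)
Jun 2028–Oct 2028: $85,000 + $900 + $2,600 + $26,300 + $28,300 = $143,100 (under)
Jul 2028–Nov 2028: $900 + $2,600 + $26,300 + $28,300 + $2,600 = $60,700 (under)
Aug 2028–Dec 2028: $2,600 + $26,300 + $28,300 + $2,600 + $32,800 = $92,600 (under)
No window exceeds $275,000.

No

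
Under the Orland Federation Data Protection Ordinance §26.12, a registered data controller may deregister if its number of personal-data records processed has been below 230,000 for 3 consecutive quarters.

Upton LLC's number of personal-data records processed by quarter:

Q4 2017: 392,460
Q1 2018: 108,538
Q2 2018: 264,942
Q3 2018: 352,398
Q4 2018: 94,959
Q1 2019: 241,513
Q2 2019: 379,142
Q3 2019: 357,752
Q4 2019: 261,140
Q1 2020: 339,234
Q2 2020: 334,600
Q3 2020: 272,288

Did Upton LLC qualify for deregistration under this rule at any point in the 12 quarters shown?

No

Quarters below 230,000: Q1 2018, Q4 2018.
Longest run of consecutive quarters below the threshold: 1.
1 < 3, so Upton LLC never became eligible.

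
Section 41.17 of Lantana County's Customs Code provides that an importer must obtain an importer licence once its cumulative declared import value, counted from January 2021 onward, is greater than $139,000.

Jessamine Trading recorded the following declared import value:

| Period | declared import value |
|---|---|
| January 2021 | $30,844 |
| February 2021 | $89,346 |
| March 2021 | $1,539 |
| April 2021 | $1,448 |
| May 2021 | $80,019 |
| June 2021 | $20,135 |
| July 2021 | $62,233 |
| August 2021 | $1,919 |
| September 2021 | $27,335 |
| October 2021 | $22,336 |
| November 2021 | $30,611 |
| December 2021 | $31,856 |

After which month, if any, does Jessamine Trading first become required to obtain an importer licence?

May 2021

Through January 2021: $30,844
Through February 2021: $120,190
Through March 2021: $121,729
Through April 2021: $123,177
Through May 2021: $203,196 ← exceeds threshold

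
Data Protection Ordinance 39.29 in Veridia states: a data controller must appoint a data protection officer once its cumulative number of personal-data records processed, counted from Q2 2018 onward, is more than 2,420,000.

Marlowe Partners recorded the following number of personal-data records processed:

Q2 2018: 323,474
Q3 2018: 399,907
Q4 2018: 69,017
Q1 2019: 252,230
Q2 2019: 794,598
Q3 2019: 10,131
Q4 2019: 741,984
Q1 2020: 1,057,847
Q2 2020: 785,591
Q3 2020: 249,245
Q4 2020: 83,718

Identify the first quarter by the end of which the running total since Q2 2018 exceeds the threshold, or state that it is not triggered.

Q4 2019

Through Q2 2018: 323,474
Through Q3 2018: 723,381
Through Q4 2018: 792,398
Through Q1 2019: 1,044,628
Through Q2 2019: 1,839,226
Through Q3 2019: 1,849,357
Through Q4 2019: 2,591,341 ← exceeds threshold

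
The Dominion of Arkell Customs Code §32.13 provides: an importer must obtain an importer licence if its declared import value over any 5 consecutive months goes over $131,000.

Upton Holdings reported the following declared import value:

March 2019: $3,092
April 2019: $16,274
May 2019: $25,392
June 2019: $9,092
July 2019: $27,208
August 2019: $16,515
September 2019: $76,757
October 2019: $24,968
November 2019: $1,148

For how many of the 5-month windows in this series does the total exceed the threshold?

March 2019–July 2019: $3,092 + $16,274 + $25,392 + $9,092 + $27,208 = $81,058 (under)
April 2019–August 2019: $16,274 + $25,392 + $9,092 + $27,208 + $16,515 = $94,481 (under)
May 2019–September 2019: $25,392 + $9,092 + $27,208 + $16,515 + $76,757 = $154,964 (over)
June 2019–October 2019: $9,092 + $27,208 + $16,515 + $76,757 + $24,968 = $154,540 (over)
July 2019–November 2019: $27,208 + $16,515 + $76,757 + $24,968 + $1,148 = $146,596 (over)
3 windows exceed the threshold.

3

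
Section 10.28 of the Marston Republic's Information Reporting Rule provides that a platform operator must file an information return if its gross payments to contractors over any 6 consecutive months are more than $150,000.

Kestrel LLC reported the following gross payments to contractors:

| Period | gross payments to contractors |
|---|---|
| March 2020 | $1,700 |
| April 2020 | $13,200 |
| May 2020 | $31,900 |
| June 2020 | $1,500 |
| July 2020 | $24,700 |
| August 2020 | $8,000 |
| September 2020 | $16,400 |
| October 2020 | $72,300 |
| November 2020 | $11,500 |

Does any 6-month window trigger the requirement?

Yes

March 2020–August 2020: $1,700 + $13,200 + $31,900 + $1,500 + $24,700 + $8,000 = $81,000 (under)
April 2020–September 2020: $13,200 + $31,900 + $1,500 + $24,700 + $8,000 + $16,400 = $95,700 (under)
May 2020–October 2020: $31,900 + $1,500 + $24,700 + $8,000 + $16,400 + $72,300 = $154,800 (over)
June 2020–November 2020: $1,500 + $24,700 + $8,000 + $16,400 + $72,300 + $11,500 = $134,400 (under)
At least one window exceeds $150,000.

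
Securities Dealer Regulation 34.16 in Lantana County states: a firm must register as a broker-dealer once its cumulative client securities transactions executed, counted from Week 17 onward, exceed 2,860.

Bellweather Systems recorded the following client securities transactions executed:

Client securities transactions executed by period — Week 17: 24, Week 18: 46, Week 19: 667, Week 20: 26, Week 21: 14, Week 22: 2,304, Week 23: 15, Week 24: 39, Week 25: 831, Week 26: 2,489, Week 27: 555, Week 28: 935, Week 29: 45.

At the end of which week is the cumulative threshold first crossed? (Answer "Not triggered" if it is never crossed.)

Week 22

Through Week 17: 24
Through Week 18: 70
Through Week 19: 737
Through Week 20: 763
Through Week 21: 777
Through Week 22: 3,081 ← exceeds threshold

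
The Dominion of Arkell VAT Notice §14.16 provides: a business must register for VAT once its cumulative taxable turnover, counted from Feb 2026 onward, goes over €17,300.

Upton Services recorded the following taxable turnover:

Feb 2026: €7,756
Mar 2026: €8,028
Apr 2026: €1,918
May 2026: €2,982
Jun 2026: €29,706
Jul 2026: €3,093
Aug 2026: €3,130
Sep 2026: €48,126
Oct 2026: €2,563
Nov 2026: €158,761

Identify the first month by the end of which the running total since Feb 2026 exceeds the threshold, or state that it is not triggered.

Through Feb 2026: €7,756
Through Mar 2026: €15,784
Through Apr 2026: €17,702 ← exceeds threshold

Apr 2026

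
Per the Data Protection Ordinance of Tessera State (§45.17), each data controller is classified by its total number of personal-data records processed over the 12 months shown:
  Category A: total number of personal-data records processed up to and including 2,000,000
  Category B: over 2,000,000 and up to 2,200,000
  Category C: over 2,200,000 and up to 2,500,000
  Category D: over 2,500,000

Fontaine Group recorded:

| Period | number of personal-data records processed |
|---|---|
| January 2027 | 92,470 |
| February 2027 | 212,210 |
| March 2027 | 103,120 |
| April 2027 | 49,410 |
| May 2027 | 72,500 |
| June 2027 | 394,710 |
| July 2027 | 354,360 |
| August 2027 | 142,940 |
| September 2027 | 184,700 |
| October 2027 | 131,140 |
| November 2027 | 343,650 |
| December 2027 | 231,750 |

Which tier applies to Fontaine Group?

Category C

Total number of personal-data records processed: 92,470 + 212,210 + 103,120 + 49,410 + 72,500 + 394,710 + 354,360 + 142,940 + 184,700 + 131,140 + 343,650 + 231,750 = 2,312,960.
2,200,000 < 2,312,960 ≤ 2,500,000, so Category C applies.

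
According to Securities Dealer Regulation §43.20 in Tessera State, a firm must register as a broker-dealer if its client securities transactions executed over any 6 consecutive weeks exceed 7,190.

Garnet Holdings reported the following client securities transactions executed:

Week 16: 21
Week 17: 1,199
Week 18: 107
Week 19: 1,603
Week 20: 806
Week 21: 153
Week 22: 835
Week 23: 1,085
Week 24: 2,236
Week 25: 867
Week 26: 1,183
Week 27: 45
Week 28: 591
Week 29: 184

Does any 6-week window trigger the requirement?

Week 16–Week 21: 21 + 1,199 + 107 + 1,603 + 806 + 153 = 3,889 (under)
Week 17–Week 22: 1,199 + 107 + 1,603 + 806 + 153 + 835 = 4,703 (under)
Week 18–Week 23: 107 + 1,603 + 806 + 153 + 835 + 1,085 = 4,589 (under)
Week 19–Week 24: 1,603 + 806 + 153 + 835 + 1,085 + 2,236 = 6,718 (under)
Week 20–Week 25: 806 + 153 + 835 + 1,085 + 2,236 + 867 = 5,982 (under)
Week 21–Week 26: 153 + 835 + 1,085 + 2,236 + 867 + 1,183 = 6,359 (under)
Week 22–Week 27: 835 + 1,085 + 2,236 + 867 + 1,183 + 45 = 6,251 (under)
Week 23–Week 28: 1,085 + 2,236 + 867 + 1,183 + 45 + 591 = 6,007 (under)
Week 24–Week 29: 2,236 + 867 + 1,183 + 45 + 591 + 184 = 5,106 (under)
No window exceeds 7,190.

No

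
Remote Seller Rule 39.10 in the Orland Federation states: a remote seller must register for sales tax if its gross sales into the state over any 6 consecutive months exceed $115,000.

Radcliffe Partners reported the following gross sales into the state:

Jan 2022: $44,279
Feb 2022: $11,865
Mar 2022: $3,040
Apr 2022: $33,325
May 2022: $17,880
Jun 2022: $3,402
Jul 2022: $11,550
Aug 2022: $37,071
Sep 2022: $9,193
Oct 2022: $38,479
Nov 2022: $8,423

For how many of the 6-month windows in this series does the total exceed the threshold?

Jan 2022–Jun 2022: $44,279 + $11,865 + $3,040 + $33,325 + $17,880 + $3,402 = $113,791 (under)
Feb 2022–Jul 2022: $11,865 + $3,040 + $33,325 + $17,880 + $3,402 + $11,550 = $81,062 (under)
Mar 2022–Aug 2022: $3,040 + $33,325 + $17,880 + $3,402 + $11,550 + $37,071 = $106,268 (under)
Apr 2022–Sep 2022: $33,325 + $17,880 + $3,402 + $11,550 + $37,071 + $9,193 = $112,421 (under)
May 2022–Oct 2022: $17,880 + $3,402 + $11,550 + $37,071 + $9,193 + $38,479 = $117,575 (over)
Jun 2022–Nov 2022: $3,402 + $11,550 + $37,071 + $9,193 + $38,479 + $8,423 = $108,118 (under)
1 window exceeds the threshold.

1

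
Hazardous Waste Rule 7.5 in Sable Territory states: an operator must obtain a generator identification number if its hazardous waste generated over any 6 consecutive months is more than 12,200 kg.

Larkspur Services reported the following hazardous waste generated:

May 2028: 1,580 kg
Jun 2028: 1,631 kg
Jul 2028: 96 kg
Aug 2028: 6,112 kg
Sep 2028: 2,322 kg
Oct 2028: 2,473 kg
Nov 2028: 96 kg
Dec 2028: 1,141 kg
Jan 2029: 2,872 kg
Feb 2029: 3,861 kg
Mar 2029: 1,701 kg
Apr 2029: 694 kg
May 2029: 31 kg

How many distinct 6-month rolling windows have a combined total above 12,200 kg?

5

May 2028–Oct 2028: 1,580 kg + 1,631 kg + 96 kg + 6,112 kg + 2,322 kg + 2,473 kg = 14,214 kg (over)
Jun 2028–Nov 2028: 1,631 kg + 96 kg + 6,112 kg + 2,322 kg + 2,473 kg + 96 kg = 12,730 kg (over)
Jul 2028–Dec 2028: 96 kg + 6,112 kg + 2,322 kg + 2,473 kg + 96 kg + 1,141 kg = 12,240 kg (over)
Aug 2028–Jan 2029: 6,112 kg + 2,322 kg + 2,473 kg + 96 kg + 1,141 kg + 2,872 kg = 15,016 kg (over)
Sep 2028–Feb 2029: 2,322 kg + 2,473 kg + 96 kg + 1,141 kg + 2,872 kg + 3,861 kg = 12,765 kg (over)
Oct 2028–Mar 2029: 2,473 kg + 96 kg + 1,141 kg + 2,872 kg + 3,861 kg + 1,701 kg = 12,144 kg (under)
Nov 2028–Apr 2029: 96 kg + 1,141 kg + 2,872 kg + 3,861 kg + 1,701 kg + 694 kg = 10,365 kg (under)
Dec 2028–May 2029: 1,141 kg + 2,872 kg + 3,861 kg + 1,701 kg + 694 kg + 31 kg = 10,300 kg (under)
5 windows exceed the threshold.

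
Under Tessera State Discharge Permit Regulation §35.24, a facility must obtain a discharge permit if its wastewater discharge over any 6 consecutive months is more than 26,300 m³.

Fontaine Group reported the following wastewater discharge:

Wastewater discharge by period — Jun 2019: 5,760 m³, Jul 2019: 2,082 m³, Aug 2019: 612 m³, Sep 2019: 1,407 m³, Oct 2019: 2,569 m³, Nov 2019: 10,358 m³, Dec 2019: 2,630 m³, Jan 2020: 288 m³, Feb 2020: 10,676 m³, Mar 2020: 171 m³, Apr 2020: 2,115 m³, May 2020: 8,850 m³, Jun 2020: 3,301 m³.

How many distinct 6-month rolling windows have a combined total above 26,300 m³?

2

Jun 2019–Nov 2019: 5,760 m³ + 2,082 m³ + 612 m³ + 1,407 m³ + 2,569 m³ + 10,358 m³ = 22,788 m³ (under)
Jul 2019–Dec 2019: 2,082 m³ + 612 m³ + 1,407 m³ + 2,569 m³ + 10,358 m³ + 2,630 m³ = 19,658 m³ (under)
Aug 2019–Jan 2020: 612 m³ + 1,407 m³ + 2,569 m³ + 10,358 m³ + 2,630 m³ + 288 m³ = 17,864 m³ (under)
Sep 2019–Feb 2020: 1,407 m³ + 2,569 m³ + 10,358 m³ + 2,630 m³ + 288 m³ + 10,676 m³ = 27,928 m³ (over)
Oct 2019–Mar 2020: 2,569 m³ + 10,358 m³ + 2,630 m³ + 288 m³ + 10,676 m³ + 171 m³ = 26,692 m³ (over)
Nov 2019–Apr 2020: 10,358 m³ + 2,630 m³ + 288 m³ + 10,676 m³ + 171 m³ + 2,115 m³ = 26,238 m³ (under)
Dec 2019–May 2020: 2,630 m³ + 288 m³ + 10,676 m³ + 171 m³ + 2,115 m³ + 8,850 m³ = 24,730 m³ (under)
Jan 2020–Jun 2020: 288 m³ + 10,676 m³ + 171 m³ + 2,115 m³ + 8,850 m³ + 3,301 m³ = 25,401 m³ (under)
2 windows exceed the threshold.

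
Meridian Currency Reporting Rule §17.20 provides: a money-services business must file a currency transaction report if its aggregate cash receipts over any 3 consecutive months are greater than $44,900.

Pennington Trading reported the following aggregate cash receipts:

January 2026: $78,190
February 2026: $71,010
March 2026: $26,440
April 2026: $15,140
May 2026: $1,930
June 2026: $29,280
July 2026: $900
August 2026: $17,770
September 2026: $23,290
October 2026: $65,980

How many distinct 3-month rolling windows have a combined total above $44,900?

5

January 2026–March 2026: $78,190 + $71,010 + $26,440 = $175,640 (over)
February 2026–April 2026: $71,010 + $26,440 + $15,140 = $112,590 (over)
March 2026–May 2026: $26,440 + $15,140 + $1,930 = $43,510 (under)
April 2026–June 2026: $15,140 + $1,930 + $29,280 = $46,350 (over)
May 2026–July 2026: $1,930 + $29,280 + $900 = $32,110 (under)
June 2026–August 2026: $29,280 + $900 + $17,770 = $47,950 (over)
July 2026–September 2026: $900 + $17,770 + $23,290 = $41,960 (under)
August 2026–October 2026: $17,770 + $23,290 + $65,980 = $107,040 (over)
5 windows exceed the threshold.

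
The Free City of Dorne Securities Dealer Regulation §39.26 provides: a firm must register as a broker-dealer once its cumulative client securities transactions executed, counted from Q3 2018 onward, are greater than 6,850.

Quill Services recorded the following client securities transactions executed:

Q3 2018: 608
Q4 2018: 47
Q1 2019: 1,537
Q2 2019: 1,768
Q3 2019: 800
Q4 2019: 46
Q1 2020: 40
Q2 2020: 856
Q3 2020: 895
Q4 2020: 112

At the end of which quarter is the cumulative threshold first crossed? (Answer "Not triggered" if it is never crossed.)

Through Q3 2018: 608
Through Q4 2018: 655
Through Q1 2019: 2,192
Through Q2 2019: 3,960
Through Q3 2019: 4,760
Through Q4 2019: 4,806
Through Q1 2020: 4,846
Through Q2 2020: 5,702
Through Q3 2020: 6,597
Through Q4 2020: 6,709
Final cumulative total 6,709 ≤ 6,850; the threshold is never exceeded.

Not triggered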